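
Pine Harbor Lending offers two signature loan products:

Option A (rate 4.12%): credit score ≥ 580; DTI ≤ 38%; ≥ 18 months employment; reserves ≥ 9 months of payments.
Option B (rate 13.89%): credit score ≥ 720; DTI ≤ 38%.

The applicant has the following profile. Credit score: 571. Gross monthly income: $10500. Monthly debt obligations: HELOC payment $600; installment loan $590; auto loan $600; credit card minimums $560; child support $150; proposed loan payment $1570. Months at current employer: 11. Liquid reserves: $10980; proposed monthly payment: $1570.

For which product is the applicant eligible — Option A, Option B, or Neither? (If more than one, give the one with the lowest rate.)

Total debts = (600 + 590 + 600 + 560 + 150 + 1,570) = 4,070; DTI = 4,070/10,500 = 38.8%.
Reserves = 10,980/1,570 = 7.0 months.
Option A: score 571 < 580; DTI 38.8% > 38%; employment 11 < 18 mo; reserves 7.0 < 9 mo → does not qualify.
Option B: score 571 < 720; DTI 38.8% > 38% → does not qualify.

Neither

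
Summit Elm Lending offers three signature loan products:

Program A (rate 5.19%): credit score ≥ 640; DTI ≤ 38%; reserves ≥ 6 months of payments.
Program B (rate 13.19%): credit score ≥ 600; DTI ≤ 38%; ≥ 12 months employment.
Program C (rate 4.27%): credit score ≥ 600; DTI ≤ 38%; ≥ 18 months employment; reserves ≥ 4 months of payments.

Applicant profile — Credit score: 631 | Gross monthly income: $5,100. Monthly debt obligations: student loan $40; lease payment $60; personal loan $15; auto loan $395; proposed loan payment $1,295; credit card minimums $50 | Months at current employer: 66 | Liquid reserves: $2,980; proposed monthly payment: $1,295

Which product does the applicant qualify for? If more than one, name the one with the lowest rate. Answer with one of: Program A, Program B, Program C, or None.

Program B

Total debts = (40 + 60 + 15 + 395 + 1,295 + 50) = 1,855; DTI = 1,855/5,100 = 36.4%.
Reserves = 2,980/1,295 = 2.3 months.
Program A: score 631 < 640; DTI 36.4% ≤ 38%; reserves 2.3 < 6 mo → does not qualify.
Program B: score 631 ≥ 600; DTI 36.4% ≤ 38%; employment 66 ≥ 12 mo → qualifies.
Program C: score 631 ≥ 600; DTI 36.4% ≤ 38%; employment 66 ≥ 18 mo; reserves 2.3 < 4 mo → does not qualify.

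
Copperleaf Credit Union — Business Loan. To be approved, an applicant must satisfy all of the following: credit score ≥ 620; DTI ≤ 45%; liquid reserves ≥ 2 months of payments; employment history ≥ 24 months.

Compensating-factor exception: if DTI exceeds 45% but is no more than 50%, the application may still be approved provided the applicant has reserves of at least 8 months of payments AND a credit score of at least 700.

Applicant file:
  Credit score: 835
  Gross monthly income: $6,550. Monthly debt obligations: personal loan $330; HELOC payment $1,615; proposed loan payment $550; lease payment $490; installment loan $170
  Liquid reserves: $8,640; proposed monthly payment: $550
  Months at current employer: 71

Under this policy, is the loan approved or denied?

Credit score 835 ≥ 620 (meets base)
Total debts = (330 + 1,615 + 550 + 490 + 170) = 3,155. DTI = 3,155/6,550 = 48.2% > 45% — standard DTI limit exceeded.
Reserves = 8,640/550 = 15.7 months ≥ 2
Employment 71 ≥ 24 months
48.2% falls in the override range (45%–50%), so the compensating-factor test applies.
Override check — reserves: 15.7 mo (ok); score: 835 (ok).
Both compensating conditions met → exception applies.

Approved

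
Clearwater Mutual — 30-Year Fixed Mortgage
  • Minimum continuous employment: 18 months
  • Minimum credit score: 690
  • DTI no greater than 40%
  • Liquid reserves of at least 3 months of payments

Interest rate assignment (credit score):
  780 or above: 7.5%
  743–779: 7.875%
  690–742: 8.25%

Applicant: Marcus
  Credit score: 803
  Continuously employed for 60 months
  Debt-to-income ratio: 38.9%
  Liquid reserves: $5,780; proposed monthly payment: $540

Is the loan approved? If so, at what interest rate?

Approved at 7.5%

Credit score 803 ≥ 690 (meets minimum)
Employment 60 ≥ 18 months
DTI 38.9% ≤ 40%
Reserves = 5,780/540 = 10.7 months ≥ 3
All requirements met. Score 803 falls in the 780 or above tier → 7.5%.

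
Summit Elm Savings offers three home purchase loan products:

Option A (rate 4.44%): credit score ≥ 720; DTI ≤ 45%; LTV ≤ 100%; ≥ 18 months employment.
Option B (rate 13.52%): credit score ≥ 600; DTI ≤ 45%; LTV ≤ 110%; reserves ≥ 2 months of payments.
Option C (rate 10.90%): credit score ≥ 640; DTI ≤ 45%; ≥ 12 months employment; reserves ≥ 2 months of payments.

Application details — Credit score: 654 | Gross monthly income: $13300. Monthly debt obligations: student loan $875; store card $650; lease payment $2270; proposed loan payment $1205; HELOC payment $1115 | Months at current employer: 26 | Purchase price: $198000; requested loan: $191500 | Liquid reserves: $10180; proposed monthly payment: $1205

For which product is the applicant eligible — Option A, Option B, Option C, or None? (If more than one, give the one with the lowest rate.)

None

Total debts = (875 + 650 + 2,270 + 1,205 + 1,115) = 6,115; DTI = 6,115/13,300 = 46%.
LTV = 191,500/198,000 = 96.7%.
Reserves = 10,180/1,205 = 8.4 months.
Option A: score 654 < 720; DTI 46% > 45%; LTV 96.7% ≤ 100%; employment 26 ≥ 18 mo → does not qualify.
Option B: score 654 ≥ 600; DTI 46% > 45%; LTV 96.7% ≤ 110%; reserves 8.4 ≥ 2 mo → does not qualify.
Option C: score 654 ≥ 640; DTI 46% > 45%; employment 26 ≥ 12 mo; reserves 8.4 ≥ 2 mo → does not qualify.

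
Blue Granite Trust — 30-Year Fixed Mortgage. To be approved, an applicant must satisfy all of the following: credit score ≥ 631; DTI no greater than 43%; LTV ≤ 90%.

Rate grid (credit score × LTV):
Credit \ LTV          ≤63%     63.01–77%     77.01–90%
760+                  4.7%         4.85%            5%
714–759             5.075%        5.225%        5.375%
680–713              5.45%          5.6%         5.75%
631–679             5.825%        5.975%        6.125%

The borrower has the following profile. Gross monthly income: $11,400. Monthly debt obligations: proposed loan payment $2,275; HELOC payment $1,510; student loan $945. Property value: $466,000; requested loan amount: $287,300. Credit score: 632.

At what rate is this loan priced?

Credit score 632 ≥ 631; Total monthly debts = (2,275 + 1,510 + 945) = 4,730. Debt-to-income = 4,730/11,400 = 41.5% — meets 43% limit
LTV: 287,300 ÷ 466,000 = 61.7%, within 90% cap
Credit 632 → row 631–679; LTV 61.7% → column ≤63%. Grid cell → 5.825%.

5.825%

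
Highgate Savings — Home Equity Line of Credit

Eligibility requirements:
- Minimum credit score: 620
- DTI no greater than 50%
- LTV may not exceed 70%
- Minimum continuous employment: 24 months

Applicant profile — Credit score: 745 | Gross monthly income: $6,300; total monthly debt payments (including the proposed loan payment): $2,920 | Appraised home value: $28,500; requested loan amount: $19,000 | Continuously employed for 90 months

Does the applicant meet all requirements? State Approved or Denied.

Credit score 745 ≥ 620 (meets)
DTI: 2,920 ÷ 6,300 = 46.3%, within the 50% cap
Loan-to-value = 19,000/28,500 = 66.7% — pass (70% max)
Employment 90 ≥ 24 months
All criteria satisfied.

Approved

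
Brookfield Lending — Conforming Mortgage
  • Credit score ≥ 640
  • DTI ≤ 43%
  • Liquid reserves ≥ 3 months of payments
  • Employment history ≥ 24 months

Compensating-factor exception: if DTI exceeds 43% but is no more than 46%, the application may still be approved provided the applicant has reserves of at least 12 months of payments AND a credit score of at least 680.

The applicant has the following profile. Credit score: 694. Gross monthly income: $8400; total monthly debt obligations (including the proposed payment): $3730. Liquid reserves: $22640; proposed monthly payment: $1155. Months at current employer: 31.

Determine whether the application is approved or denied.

Approved

Credit score 694 ≥ 640 (meets base)
DTI = 3,730/8,400 = 44.4% > 43% — standard DTI limit exceeded.
Liquid reserves cover 22,640/1,155 = 19.6 months — ≥ 3 required
Employment 31 ≥ 24 months
DTI 44.4% is within the 43%–46% exception band; checking compensating factors.
Override check — reserves: 19.6 mo (ok); score: 694 (ok).
Both compensating conditions met → exception applies.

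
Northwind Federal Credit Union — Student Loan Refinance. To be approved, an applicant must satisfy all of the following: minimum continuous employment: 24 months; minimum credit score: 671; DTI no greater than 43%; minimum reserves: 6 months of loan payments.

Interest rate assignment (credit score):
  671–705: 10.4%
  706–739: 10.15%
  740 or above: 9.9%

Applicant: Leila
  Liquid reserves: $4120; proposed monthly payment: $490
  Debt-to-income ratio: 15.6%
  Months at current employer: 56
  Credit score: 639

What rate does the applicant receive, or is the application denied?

Credit score 639 < 671 (below minimum)
Reserves = 4,120/490 = 8.4 months ≥ 6
Debt-to-income 15.6% vs 43% cap — pass
Employment 56 ≥ 24 months
Not all requirements met → denied.

Denied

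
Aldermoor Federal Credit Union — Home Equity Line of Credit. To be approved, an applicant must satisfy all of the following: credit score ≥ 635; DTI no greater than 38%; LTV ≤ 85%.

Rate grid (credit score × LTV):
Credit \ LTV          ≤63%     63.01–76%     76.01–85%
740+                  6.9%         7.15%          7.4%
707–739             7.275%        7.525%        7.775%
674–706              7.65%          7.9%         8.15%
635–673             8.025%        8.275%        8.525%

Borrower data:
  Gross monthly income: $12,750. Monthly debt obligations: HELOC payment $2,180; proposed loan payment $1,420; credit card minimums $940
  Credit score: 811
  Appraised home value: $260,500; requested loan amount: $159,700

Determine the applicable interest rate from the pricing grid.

6.9%

Credit score 811 ≥ 635; Total monthly debts = (2,180 + 1,420 + 940) = 4,540. DTI = 4,540/12,750 = 35.6% ≤ 38%
LTV = 159,700/260,500 = 61.3% ≤ 85%
Score 811 is in the 740+ band; LTV 61.3% is in the ≤63% band → 6.9%.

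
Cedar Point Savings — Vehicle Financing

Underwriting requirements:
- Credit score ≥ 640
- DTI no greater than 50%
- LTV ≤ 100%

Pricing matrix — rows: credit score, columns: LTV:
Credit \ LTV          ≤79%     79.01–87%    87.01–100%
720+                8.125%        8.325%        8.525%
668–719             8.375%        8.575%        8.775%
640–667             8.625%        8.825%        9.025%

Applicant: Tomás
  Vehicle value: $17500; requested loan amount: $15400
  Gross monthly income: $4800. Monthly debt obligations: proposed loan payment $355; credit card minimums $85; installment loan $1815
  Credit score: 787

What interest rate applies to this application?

Credit score 787 ≥ 640; Total monthly debts = (355 + 85 + 1,815) = 2,255. DTI = 2,255/4,800 = 47% ≤ 50%
LTV: 15,400 ÷ 17,500 = 88%, within 100% cap
Row: 787 falls in 720+. Column: 88% falls in 87.01–100%. Rate = 8.525%.

8.525%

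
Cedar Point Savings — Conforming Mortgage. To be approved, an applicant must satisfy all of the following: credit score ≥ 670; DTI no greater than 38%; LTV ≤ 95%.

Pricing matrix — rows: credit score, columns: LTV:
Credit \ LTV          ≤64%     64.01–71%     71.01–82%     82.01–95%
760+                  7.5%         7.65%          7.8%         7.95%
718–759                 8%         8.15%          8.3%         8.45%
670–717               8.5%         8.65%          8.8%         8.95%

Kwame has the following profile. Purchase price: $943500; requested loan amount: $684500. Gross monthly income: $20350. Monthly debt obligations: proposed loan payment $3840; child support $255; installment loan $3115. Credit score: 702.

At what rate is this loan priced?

Credit score 702 ≥ 670; Total monthly debts = (3,840 + 255 + 3,115) = 7,210. DTI: 7,210 ÷ 20,350 = 35.4%, within the 38% cap
LTV = 684,500/943,500 = 72.5% ≤ 95%
Credit 702 → row 670–717; LTV 72.5% → column 71.01–82%. Grid cell → 8.8%.

8.8%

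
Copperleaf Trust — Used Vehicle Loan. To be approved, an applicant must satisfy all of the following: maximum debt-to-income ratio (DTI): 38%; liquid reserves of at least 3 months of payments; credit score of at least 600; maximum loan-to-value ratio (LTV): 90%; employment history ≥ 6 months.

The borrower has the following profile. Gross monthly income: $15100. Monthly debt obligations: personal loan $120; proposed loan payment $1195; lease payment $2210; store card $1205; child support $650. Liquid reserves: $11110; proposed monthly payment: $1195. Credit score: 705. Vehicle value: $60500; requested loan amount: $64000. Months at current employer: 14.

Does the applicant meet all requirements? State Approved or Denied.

Total monthly debts = (120 + 1,195 + 2,210 + 1,205 + 650) = 5,380. DTI: 5,380 ÷ 15,100 = 35.6%, within the 38% cap
Liquid reserves cover 11,110/1,195 = 9.3 months — ≥ 3 required
Credit score 705 ≥ 600 (meets)
LTV = 64,000/60,500 = 105.8% > 90%
Employment 14 ≥ 6 months
Fails on LTV.

Denied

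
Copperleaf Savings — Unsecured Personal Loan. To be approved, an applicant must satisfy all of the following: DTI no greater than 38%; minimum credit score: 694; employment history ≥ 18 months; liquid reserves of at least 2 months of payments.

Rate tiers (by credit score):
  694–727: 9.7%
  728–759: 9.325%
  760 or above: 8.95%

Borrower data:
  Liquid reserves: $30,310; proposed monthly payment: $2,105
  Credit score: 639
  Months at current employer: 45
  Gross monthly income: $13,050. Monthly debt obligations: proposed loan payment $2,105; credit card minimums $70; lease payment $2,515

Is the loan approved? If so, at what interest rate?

Credit score 639 < 694 (below minimum)
Total monthly debts = (2,105 + 70 + 2,515) = 4,690. Debt-to-income = 4,690/13,050 = 35.9% — meets 38% limit
Reserves: 30,310 ÷ 2,105 = 14.4 months (meets 2-month minimum)
Employment 45 ≥ 18 months
Not all requirements met → denied.

Denied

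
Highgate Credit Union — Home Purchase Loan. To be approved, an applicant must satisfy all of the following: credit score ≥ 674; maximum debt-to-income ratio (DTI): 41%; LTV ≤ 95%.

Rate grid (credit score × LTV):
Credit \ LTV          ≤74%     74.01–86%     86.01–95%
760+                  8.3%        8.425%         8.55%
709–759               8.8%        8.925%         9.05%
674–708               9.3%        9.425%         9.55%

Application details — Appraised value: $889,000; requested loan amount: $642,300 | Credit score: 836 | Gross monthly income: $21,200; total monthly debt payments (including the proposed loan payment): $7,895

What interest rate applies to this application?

8.3%

Credit score 836 ≥ 674; DTI = 7,895/21,200 = 37.2% ≤ 41%
LTV: 642,300 ÷ 889,000 = 72.2%, within 95% cap
Score 836 is in the 760+ band; LTV 72.2% is in the ≤74% band → 8.3%.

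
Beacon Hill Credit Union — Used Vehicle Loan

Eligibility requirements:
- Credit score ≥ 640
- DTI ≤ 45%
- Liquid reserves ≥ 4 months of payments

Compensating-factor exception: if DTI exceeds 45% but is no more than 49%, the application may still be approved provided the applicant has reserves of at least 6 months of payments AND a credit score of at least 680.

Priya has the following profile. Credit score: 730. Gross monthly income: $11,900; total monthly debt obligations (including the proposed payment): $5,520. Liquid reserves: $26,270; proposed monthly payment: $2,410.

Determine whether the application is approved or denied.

Credit score 730 ≥ 640 (meets base)
DTI = 5,520/11,900 = 46.4% > 45% — standard DTI limit exceeded.
Liquid reserves cover 26,270/2,410 = 10.9 months — ≥ 4 required
DTI 46.4% is within the 45%–49% exception band; checking compensating factors.
Reserves 10.9 ≥ 6 months; credit score 730 ≥ 680.
Both compensating conditions met → exception applies.

Approved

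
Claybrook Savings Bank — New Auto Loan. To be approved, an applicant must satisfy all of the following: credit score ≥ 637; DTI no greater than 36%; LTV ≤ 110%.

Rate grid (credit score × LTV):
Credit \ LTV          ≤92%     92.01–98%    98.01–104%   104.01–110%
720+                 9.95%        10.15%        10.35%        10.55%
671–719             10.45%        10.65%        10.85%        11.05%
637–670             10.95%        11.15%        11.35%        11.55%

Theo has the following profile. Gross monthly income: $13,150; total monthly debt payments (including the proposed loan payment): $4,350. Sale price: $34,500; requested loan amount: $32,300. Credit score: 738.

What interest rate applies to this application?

Credit score 738 ≥ 637; Debt-to-income = 4,350/13,150 = 33.1% — meets 36% limit
Loan-to-value = 32,300/34,500 = 93.6% — pass (110% max)
Row: 738 falls in 720+. Column: 93.6% falls in 92.01–98%. Rate = 10.15%.

10.15%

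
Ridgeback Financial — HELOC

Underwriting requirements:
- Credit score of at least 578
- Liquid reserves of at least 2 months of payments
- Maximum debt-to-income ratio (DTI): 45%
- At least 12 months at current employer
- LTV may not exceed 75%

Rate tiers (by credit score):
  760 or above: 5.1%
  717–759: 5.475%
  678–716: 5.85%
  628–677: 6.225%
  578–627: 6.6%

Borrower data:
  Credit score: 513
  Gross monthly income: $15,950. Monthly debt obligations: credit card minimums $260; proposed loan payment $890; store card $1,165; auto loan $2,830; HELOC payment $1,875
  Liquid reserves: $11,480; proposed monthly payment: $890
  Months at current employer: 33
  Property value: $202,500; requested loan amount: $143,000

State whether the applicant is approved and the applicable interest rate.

Denied

Credit score 513 < 578 (below minimum)
Employment 33 ≥ 12 months
Total monthly debts = (260 + 890 + 1,165 + 2,830 + 1,875) = 7,020. Debt-to-income = 7,020/15,950 = 44% — meets 45% limit
Loan-to-value = 143,000/202,500 = 70.6% — pass (75% max)
Liquid reserves cover 11,480/890 = 12.9 months — ≥ 2 required
Not all requirements met → denied.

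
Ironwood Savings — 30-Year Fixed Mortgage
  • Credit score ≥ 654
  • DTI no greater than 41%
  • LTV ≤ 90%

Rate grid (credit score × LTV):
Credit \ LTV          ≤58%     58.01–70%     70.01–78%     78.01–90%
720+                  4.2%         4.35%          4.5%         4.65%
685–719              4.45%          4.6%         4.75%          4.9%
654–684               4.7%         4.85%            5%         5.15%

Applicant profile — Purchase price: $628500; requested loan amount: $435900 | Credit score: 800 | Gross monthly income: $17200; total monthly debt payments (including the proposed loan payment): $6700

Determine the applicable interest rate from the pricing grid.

4.35%

Credit score 800 ≥ 654; DTI: 6,700 ÷ 17,200 = 39%, within the 41% cap
LTV = 435,900/628,500 = 69.4% ≤ 90%
Credit 800 → row 720+; LTV 69.4% → column 58.01–70%. Grid cell → 4.35%.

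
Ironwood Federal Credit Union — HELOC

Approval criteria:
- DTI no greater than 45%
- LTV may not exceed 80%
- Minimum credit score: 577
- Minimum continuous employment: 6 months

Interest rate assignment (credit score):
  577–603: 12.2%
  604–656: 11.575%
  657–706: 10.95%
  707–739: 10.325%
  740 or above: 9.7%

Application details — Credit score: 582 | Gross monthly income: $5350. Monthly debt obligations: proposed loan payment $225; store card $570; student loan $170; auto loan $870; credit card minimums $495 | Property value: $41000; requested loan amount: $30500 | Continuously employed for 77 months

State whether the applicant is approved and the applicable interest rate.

Credit score 582 ≥ 577 (meets minimum)
Total monthly debts = (225 + 570 + 170 + 870 + 495) = 2,330. Debt-to-income = 2,330/5,350 = 43.6% — meets 45% limit
Employment 77 ≥ 6 months
Loan-to-value = 30,500/41,000 = 74.4% — pass (80% max)
All requirements met. Score 582 falls in the 577–603 tier → 12.2%.

Approved at 12.2%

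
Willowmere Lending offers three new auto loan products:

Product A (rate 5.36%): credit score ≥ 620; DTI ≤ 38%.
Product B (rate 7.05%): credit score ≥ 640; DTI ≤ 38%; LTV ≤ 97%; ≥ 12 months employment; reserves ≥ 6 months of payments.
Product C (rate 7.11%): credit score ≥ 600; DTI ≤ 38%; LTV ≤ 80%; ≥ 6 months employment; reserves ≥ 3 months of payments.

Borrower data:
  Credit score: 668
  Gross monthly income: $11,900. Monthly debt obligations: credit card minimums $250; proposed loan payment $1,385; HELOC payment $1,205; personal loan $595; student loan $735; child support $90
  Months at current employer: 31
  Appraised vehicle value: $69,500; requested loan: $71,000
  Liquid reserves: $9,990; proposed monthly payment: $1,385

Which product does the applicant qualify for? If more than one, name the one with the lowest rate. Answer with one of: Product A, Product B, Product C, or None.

Total debts = (250 + 1,385 + 1,205 + 595 + 735 + 90) = 4,260; DTI = 4,260/11,900 = 35.8%.
LTV = 71,000/69,500 = 102.2%.
Reserves = 9,990/1,385 = 7.2 months.
Product A: score 668 ≥ 620; DTI 35.8% ≤ 38% → qualifies.
Product B: score 668 ≥ 640; DTI 35.8% ≤ 38%; LTV 102.2% > 97%; employment 31 ≥ 12 mo; reserves 7.2 ≥ 6 mo → does not qualify.
Product C: score 668 ≥ 600; DTI 35.8% ≤ 38%; LTV 102.2% > 80%; employment 31 ≥ 6 mo; reserves 7.2 ≥ 3 mo → does not qualify.

Product A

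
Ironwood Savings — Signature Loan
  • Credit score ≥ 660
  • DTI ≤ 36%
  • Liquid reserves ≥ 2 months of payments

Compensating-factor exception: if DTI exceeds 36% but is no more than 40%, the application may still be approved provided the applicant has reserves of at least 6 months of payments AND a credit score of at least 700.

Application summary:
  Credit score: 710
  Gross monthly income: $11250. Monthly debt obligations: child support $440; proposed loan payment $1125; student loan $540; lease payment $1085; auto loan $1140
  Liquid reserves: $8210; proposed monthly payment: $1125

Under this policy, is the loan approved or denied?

Approved

Credit score 710 ≥ 660 (meets base)
Total debts = (440 + 1,125 + 540 + 1,085 + 1,140) = 4,330. DTI = 4,330/11,250 = 38.5% > 36% — standard DTI limit exceeded.
Reserves: 8,210 ÷ 1,125 = 7.3 months (meets 2-month minimum)
38.5% falls in the override range (36%–40%), so the compensating-factor test applies.
Override check — reserves: 7.3 mo (ok); score: 710 (ok).
Both override conditions satisfied; DTI exception granted.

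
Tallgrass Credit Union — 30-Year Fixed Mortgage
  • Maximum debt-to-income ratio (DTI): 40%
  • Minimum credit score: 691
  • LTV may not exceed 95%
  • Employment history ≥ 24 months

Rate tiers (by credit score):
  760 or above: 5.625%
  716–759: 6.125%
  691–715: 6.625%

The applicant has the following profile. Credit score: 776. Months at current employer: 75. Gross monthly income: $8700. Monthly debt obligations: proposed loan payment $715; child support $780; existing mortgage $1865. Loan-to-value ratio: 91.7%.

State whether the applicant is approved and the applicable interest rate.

Credit score 776 ≥ 691 (meets minimum)
Total monthly debts = (715 + 780 + 1,865) = 3,360. DTI: 3,360 ÷ 8,700 = 38.6%, within the 40% cap
Employment 75 ≥ 24 months
LTV 91.7% — within 95%
All requirements met. Score 776 falls in the 760 or above tier → 5.625%.

Approved at 5.625%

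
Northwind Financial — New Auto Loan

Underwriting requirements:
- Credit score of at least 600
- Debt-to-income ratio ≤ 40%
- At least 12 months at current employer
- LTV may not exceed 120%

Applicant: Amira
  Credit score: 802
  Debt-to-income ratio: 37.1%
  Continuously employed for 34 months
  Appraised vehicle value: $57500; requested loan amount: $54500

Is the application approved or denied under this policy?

Credit score 802 ≥ 600 (meets)
DTI 37.1% is within the 40% limit
Employment 34 ≥ 12 months
LTV = 54,500/57,500 = 94.8% ≤ 120%
All criteria satisfied.

Approved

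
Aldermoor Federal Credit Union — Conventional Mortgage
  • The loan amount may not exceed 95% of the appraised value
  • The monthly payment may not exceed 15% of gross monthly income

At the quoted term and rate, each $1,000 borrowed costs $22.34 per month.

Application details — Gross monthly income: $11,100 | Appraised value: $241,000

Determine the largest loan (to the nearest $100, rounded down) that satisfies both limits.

Payment cap: 15% × $11,100 = $1,665/month.
At $22.34 per $1,000, that supports 1,665/22.34 × 1,000 ≈ $74,529 → $74,500.
LTV cap: 95% × $241,000 = $228,950 → $228,900.
Binding constraint: payment-to-income.

$74,500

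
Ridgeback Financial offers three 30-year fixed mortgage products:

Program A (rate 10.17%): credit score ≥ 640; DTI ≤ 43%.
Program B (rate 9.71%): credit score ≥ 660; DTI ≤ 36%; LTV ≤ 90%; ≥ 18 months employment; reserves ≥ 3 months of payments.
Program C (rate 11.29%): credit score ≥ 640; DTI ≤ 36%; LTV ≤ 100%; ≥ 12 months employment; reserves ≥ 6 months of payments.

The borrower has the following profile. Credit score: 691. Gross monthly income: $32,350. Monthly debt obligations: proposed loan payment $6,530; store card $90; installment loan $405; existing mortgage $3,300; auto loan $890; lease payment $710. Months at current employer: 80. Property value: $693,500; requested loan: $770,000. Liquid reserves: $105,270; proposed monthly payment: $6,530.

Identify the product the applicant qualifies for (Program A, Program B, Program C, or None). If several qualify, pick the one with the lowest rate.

Program A

Total debts = (6,530 + 90 + 405 + 3,300 + 890 + 710) = 11,925; DTI = 11,925/32,350 = 36.9%.
LTV = 770,000/693,500 = 111%.
Reserves = 105,270/6,530 = 16.1 months.
Program A: score 691 ≥ 640; DTI 36.9% ≤ 43% → qualifies.
Program B: score 691 ≥ 660; DTI 36.9% > 36%; LTV 111% > 90%; employment 80 ≥ 18 mo; reserves 16.1 ≥ 3 mo → does not qualify.
Program C: score 691 ≥ 640; DTI 36.9% > 36%; LTV 111% > 100%; employment 80 ≥ 12 mo; reserves 16.1 ≥ 6 mo → does not qualify.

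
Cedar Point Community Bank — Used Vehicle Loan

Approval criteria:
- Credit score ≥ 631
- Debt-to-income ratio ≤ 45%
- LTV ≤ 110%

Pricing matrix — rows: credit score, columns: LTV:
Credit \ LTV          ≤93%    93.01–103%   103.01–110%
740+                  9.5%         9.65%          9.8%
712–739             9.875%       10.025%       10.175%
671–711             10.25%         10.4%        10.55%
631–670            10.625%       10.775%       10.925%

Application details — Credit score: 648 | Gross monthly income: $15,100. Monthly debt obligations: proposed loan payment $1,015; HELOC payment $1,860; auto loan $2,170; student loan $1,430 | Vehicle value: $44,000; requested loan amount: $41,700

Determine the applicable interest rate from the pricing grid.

10.775%

Credit score 648 ≥ 631; Total monthly debts = (1,015 + 1,860 + 2,170 + 1,430) = 6,475. Debt-to-income = 6,475/15,100 = 42.9% — meets 45% limit
LTV: 41,700 ÷ 44,000 = 94.8%, within 110% cap
Row: 648 falls in 631–670. Column: 94.8% falls in 93.01–103%. Rate = 10.775%.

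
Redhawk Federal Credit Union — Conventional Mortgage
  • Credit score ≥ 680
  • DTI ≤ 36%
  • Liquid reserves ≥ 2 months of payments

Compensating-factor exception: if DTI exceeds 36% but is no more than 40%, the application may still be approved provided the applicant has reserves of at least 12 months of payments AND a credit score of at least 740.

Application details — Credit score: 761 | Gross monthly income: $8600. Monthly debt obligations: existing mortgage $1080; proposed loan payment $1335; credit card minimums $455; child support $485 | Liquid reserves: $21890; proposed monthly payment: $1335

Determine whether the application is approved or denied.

Credit score 761 ≥ 680 (meets base)
Total debts = (1,080 + 1,335 + 455 + 485) = 3,355. DTI = 3,355/8,600 = 39% > 36% — standard DTI limit exceeded.
Liquid reserves cover 21,890/1,335 = 16.4 months — ≥ 2 required
39% falls in the override range (36%–40%), so the compensating-factor test applies.
Reserves 16.4 ≥ 12 months; credit score 761 ≥ 740.
Both override conditions satisfied; DTI exception granted.

Approved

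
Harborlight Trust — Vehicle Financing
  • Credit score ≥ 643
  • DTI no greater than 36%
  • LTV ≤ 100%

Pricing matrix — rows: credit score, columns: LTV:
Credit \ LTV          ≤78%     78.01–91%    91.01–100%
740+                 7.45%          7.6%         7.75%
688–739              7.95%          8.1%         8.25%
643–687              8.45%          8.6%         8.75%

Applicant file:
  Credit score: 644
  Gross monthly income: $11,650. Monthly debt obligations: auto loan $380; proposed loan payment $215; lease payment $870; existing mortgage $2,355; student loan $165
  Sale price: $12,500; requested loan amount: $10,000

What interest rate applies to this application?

Credit score 644 ≥ 643; Total monthly debts = (380 + 215 + 870 + 2,355 + 165) = 3,985. Debt-to-income = 3,985/11,650 = 34.2% — meets 36% limit
LTV: 10,000 ÷ 12,500 = 80%, within 100% cap
Credit 644 → row 643–687; LTV 80% → column 78.01–91%. Grid cell → 8.6%.

8.6%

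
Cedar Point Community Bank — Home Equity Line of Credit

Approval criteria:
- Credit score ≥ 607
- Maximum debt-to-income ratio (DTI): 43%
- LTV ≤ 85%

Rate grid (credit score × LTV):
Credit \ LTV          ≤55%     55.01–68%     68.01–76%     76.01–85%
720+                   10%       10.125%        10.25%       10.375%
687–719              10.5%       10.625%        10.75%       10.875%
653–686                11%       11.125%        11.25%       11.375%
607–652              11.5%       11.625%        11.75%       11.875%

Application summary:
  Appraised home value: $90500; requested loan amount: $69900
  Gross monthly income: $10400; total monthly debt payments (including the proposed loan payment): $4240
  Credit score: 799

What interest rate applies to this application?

10.375%

Credit score 799 ≥ 607; DTI = 4,240/10,400 = 40.8% ≤ 43%
LTV: 69,900 ÷ 90,500 = 77.2%, within 85% cap
Row: 799 falls in 720+. Column: 77.2% falls in 76.01–85%. Rate = 10.375%.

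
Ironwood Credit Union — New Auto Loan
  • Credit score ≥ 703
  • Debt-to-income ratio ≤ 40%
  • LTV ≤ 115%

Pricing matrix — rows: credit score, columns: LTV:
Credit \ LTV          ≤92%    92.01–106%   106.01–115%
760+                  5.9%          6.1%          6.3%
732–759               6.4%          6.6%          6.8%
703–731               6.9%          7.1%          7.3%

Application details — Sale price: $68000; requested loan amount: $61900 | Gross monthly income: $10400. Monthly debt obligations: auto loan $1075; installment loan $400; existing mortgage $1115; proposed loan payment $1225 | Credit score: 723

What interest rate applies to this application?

6.9%

Credit score 723 ≥ 703; Total monthly debts = (1,075 + 400 + 1,115 + 1,225) = 3,815. DTI: 3,815 ÷ 10,400 = 36.7%, within the 40% cap
Loan-to-value = 61,900/68,000 = 91% — pass (115% max)
Row: 723 falls in 703–731. Column: 91% falls in ≤92%. Rate = 6.9%.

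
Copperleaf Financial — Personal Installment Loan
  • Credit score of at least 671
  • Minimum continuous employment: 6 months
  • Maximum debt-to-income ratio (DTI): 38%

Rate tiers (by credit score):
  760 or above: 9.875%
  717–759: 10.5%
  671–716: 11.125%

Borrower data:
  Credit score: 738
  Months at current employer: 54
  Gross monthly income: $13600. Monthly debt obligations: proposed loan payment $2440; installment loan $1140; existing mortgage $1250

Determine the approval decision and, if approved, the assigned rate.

Approved at 10.5%

Credit score 738 ≥ 671 (meets minimum)
Employment 54 ≥ 6 months
Total monthly debts = (2,440 + 1,140 + 1,250) = 4,830. DTI: 4,830 ÷ 13,600 = 35.5%, within the 38% cap
All requirements met. Score 738 falls in the 717–759 tier → 10.5%.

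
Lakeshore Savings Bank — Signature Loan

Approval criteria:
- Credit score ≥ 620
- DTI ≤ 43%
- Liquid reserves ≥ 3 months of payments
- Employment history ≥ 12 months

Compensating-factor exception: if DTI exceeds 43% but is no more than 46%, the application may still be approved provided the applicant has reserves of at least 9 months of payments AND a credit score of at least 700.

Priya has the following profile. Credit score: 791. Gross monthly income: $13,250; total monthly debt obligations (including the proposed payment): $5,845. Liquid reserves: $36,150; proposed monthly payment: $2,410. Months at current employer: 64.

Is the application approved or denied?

Approved

Credit score 791 ≥ 620 (meets base)
DTI = 5,845/13,250 = 44.1% > 43% — standard DTI limit exceeded.
Liquid reserves cover 36,150/2,410 = 15.0 months — ≥ 3 required
Employment 64 ≥ 12 months
DTI 44.1% is within the 43%–46% exception band; checking compensating factors.
Reserves 15.0 ≥ 9 months; credit score 791 ≥ 700.
Both compensating conditions met → exception applies.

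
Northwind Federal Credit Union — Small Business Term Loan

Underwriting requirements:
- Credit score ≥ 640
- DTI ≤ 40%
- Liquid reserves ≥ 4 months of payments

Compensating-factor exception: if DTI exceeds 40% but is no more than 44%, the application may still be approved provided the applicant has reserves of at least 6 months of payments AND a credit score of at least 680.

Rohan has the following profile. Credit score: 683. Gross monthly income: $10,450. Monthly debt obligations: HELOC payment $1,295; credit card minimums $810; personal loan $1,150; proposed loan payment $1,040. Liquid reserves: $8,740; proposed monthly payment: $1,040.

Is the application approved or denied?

Credit score 683 ≥ 640 (meets base)
Total debts = (1,295 + 810 + 1,150 + 1,040) = 4,295. DTI: 4,295 ÷ 10,450 = 41.1%, over the 40% base limit.
Reserves: 8,740 ÷ 1,040 = 8.4 months (meets 4-month minimum)
41.1% falls in the override range (40%–44%), so the compensating-factor test applies.
Reserves 8.4 ≥ 6 months; credit score 683 ≥ 680.
Both override conditions satisfied; DTI exception granted.

Approved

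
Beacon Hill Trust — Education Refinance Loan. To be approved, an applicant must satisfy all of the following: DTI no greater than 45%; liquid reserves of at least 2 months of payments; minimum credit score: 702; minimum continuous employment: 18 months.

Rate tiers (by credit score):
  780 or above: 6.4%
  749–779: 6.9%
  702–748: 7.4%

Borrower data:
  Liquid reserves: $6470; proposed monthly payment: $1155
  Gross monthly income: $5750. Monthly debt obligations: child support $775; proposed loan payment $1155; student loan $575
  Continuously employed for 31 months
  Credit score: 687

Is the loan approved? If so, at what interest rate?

Credit score 687 < 702 (below minimum)
Employment 31 ≥ 18 months
Total monthly debts = (775 + 1,155 + 575) = 2,505. Debt-to-income = 2,505/5,750 = 43.6% — meets 45% limit
Liquid reserves cover 6,470/1,155 = 5.6 months — ≥ 2 required
Not all requirements met → denied.

Denied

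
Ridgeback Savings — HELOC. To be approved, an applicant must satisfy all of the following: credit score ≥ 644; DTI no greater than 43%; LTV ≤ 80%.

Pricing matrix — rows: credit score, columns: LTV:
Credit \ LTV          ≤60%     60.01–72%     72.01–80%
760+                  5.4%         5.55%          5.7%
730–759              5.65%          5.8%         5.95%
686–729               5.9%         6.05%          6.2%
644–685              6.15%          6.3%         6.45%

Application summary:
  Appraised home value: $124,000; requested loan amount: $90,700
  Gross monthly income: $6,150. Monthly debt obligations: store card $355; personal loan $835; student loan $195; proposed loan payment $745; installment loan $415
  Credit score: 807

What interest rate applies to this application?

Credit score 807 ≥ 644; Total monthly debts = (355 + 835 + 195 + 745 + 415) = 2,545. DTI = 2,545/6,150 = 41.4% ≤ 43%
LTV = 90,700/124,000 = 73.1% ≤ 80%
Credit 807 → row 760+; LTV 73.1% → column 72.01–80%. Grid cell → 5.7%.

5.7%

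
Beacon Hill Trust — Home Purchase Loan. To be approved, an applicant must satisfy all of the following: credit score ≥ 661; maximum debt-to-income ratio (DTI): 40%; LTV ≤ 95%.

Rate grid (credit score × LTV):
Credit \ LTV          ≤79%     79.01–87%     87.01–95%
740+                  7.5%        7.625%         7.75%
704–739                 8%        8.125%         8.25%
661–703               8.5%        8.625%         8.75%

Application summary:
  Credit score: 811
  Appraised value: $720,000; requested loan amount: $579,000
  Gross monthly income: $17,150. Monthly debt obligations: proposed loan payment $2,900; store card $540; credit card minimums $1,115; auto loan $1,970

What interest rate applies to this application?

Credit score 811 ≥ 661; Total monthly debts = (2,900 + 540 + 1,115 + 1,970) = 6,525. Debt-to-income = 6,525/17,150 = 38% — meets 40% limit
Loan-to-value = 579,000/720,000 = 80.4% — pass (95% max)
Row: 811 falls in 740+. Column: 80.4% falls in 79.01–87%. Rate = 7.625%.

7.625%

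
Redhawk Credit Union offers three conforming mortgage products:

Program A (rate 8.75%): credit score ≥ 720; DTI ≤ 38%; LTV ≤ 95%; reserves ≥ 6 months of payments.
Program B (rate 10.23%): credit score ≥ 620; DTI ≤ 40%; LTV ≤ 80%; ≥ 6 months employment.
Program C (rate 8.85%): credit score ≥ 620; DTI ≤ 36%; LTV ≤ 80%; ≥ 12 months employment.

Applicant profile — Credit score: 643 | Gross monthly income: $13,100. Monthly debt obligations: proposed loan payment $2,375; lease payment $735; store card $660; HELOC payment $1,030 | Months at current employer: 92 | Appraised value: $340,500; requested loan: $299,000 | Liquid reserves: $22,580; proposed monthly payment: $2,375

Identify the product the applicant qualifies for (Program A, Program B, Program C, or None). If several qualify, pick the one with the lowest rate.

None

Total debts = (2,375 + 735 + 660 + 1,030) = 4,800; DTI = 4,800/13,100 = 36.6%.
LTV = 299,000/340,500 = 87.8%.
Reserves = 22,580/2,375 = 9.5 months.
Program A: score 643 < 720; DTI 36.6% ≤ 38%; LTV 87.8% ≤ 95%; reserves 9.5 ≥ 6 mo → does not qualify.
Program B: score 643 ≥ 620; DTI 36.6% ≤ 40%; LTV 87.8% > 80%; employment 92 ≥ 6 mo → does not qualify.
Program C: score 643 ≥ 620; DTI 36.6% > 36%; LTV 87.8% > 80%; employment 92 ≥ 12 mo → does not qualify.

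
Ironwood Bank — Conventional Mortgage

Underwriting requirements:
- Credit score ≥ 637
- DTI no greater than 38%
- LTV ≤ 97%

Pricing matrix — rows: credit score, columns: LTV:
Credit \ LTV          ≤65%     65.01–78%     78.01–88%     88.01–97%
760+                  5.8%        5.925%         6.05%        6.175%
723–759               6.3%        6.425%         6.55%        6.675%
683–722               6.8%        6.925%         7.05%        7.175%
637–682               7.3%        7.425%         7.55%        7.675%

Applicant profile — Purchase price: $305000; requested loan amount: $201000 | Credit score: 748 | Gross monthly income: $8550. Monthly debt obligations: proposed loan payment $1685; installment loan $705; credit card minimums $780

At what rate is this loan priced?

Credit score 748 ≥ 637; Total monthly debts = (1,685 + 705 + 780) = 3,170. Debt-to-income = 3,170/8,550 = 37.1% — meets 38% limit
LTV = 201,000/305,000 = 65.9% ≤ 97%
Credit 748 → row 723–759; LTV 65.9% → column 65.01–78%. Grid cell → 6.425%.

6.425%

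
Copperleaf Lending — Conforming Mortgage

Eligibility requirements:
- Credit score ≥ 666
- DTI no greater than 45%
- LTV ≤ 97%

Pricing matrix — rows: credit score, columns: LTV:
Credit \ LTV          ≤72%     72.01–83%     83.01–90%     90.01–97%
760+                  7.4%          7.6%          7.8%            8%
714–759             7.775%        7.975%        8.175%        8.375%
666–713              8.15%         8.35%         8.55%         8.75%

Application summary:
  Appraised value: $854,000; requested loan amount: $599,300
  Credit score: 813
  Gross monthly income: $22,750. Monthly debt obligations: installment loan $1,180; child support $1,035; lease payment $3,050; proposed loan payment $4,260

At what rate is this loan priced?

Credit score 813 ≥ 666; Total monthly debts = (1,180 + 1,035 + 3,050 + 4,260) = 9,525. Debt-to-income = 9,525/22,750 = 41.9% — meets 45% limit
Loan-to-value = 599,300/854,000 = 70.2% — pass (97% max)
Row: 813 falls in 760+. Column: 70.2% falls in ≤72%. Rate = 7.4%.

7.4%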